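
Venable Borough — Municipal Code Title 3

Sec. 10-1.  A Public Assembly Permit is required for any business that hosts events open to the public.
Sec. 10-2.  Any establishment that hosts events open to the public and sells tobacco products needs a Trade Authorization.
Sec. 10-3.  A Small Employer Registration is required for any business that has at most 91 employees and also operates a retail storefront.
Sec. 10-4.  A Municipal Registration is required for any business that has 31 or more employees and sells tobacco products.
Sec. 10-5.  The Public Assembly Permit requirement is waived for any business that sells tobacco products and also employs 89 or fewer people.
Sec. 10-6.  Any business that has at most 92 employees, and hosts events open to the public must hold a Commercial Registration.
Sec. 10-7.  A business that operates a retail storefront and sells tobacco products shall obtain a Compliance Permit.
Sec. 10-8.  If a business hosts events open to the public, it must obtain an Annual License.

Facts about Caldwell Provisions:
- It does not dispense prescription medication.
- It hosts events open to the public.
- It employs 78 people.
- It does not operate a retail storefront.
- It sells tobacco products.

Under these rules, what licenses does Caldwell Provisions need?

Annual License, Commercial Registration, Municipal Registration, Trade Authorization

Sec. 10-1. hosts events open to the public → Public Assembly Permit required.
Sec. 10-2. hosts events open to the public; sells tobacco products → Trade Authorization required.
Sec. 10-3. employees 78 ≤ 91; does not operate a retail storefront → Small Employer Registration not required.
Sec. 10-4. employees 78 ≥ 31; sells tobacco products → Municipal Registration required.
Sec. 10-5. sells tobacco products; employees 78 ≤ 89 → exempt from Public Assembly Permit.
Sec. 10-6. employees 78 ≤ 92; hosts events open to the public → Commercial Registration required.
Sec. 10-7. does not operate a retail storefront; sells tobacco products → Compliance Permit not required.
Sec. 10-8. hosts events open to the public → Annual License required.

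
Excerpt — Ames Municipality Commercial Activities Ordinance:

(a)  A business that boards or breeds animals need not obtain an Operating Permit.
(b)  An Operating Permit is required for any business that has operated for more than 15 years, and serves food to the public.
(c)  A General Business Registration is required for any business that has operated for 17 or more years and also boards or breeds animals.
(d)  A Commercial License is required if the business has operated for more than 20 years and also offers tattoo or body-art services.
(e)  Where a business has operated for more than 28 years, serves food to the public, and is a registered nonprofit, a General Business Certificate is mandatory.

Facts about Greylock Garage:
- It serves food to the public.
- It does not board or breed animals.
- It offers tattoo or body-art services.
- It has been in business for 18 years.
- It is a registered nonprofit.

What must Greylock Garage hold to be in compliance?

(a) does not board or breed animals → Operating Permit exemption does not apply.
(b) years in business 18 > 15; serves food to the public → Operating Permit required.
(c) years in business 18 ≥ 17; does not board or breed animals → General Business Registration not required.
(d) years in business 18 ≤ 20; offers tattoo or body-art services → Commercial License not required.
(e) years in business 18 ≤ 28; serves food to the public; is a registered nonprofit → General Business Certificate not required.

Operating Permit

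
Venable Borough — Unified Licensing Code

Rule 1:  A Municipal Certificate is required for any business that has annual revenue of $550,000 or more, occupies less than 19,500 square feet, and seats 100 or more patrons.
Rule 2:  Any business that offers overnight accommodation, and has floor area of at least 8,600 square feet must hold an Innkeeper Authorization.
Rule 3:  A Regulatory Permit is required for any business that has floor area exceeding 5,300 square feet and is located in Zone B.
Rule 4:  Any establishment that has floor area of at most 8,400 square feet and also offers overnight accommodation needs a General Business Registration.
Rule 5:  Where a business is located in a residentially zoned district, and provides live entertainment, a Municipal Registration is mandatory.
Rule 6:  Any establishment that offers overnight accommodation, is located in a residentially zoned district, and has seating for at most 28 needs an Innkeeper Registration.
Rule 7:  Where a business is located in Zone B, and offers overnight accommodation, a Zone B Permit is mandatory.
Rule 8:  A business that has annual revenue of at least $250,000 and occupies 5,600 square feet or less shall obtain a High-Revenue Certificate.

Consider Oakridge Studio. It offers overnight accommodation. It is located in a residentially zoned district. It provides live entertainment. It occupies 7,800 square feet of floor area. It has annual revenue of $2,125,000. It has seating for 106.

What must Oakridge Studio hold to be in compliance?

Rule 1: revenue $2,125,000 ≥ $550,000; floor area 7,800 square feet < 19,500 square feet; seating 106 ≥ 100 → Municipal Certificate required.
Rule 2: offers overnight accommodation; floor area 7,800 square feet < 8,600 square feet → Innkeeper Authorization not required.
Rule 3: floor area 7,800 square feet > 5,300 square feet; is located in a residentially zoned district (not: is located in Zone B) → Regulatory Permit not required.
Rule 4: floor area 7,800 square feet ≤ 8,400 square feet; offers overnight accommodation → General Business Registration required.
Rule 5: is located in a residentially zoned district; provides live entertainment → Municipal Registration required.
Rule 6: offers overnight accommodation; is located in a residentially zoned district; seating 106 > 28 → Innkeeper Registration not required.
Rule 7: is located in a residentially zoned district (not: is located in Zone B); offers overnight accommodation → Zone B Permit not required.
Rule 8: revenue $2,125,000 ≥ $250,000; floor area 7,800 square feet > 5,600 square feet → High-Revenue Certificate not required.

General Business Registration, Municipal Certificate, Municipal Registration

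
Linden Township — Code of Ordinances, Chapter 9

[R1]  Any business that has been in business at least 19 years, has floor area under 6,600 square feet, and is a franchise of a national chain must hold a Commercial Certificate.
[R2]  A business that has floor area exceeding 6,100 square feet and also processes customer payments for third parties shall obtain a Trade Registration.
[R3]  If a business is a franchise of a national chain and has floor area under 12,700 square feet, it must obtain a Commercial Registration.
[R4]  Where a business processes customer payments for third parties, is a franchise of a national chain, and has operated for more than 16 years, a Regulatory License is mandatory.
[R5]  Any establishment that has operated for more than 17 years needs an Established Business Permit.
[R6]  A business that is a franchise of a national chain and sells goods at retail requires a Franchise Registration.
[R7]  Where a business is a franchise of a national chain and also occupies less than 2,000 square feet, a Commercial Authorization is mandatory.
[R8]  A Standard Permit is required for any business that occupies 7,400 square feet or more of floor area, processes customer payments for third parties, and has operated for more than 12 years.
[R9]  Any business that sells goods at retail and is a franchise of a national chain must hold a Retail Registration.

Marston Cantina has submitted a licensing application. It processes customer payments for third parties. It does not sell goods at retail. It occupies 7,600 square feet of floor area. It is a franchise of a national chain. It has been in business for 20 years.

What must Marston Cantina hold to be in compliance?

[R1] years in business 20 ≥ 19; floor area 7,600 square feet ≥ 6,600 square feet; is a franchise of a national chain → Commercial Certificate not required.
[R2] floor area 7,600 square feet > 6,100 square feet; processes customer payments for third parties → Trade Registration required.
[R3] is a franchise of a national chain; floor area 7,600 square feet < 12,700 square feet → Commercial Registration required.
[R4] processes customer payments for third parties; is a franchise of a national chain; years in business 20 > 16 → Regulatory License required.
[R5] years in business 20 > 17 → Established Business Permit required.
[R6] is a franchise of a national chain; does not sell goods at retail → Franchise Registration not required.
[R7] is a franchise of a national chain; floor area 7,600 square feet ≥ 2,000 square feet → Commercial Authorization not required.
[R8] floor area 7,600 square feet ≥ 7,400 square feet; processes customer payments for third parties; years in business 20 > 12 → Standard Permit required.
[R9] does not sell goods at retail; is a franchise of a national chain → Retail Registration not required.

Commercial Registration, Established Business Permit, Regulatory License, Standard Permit, Trade Registration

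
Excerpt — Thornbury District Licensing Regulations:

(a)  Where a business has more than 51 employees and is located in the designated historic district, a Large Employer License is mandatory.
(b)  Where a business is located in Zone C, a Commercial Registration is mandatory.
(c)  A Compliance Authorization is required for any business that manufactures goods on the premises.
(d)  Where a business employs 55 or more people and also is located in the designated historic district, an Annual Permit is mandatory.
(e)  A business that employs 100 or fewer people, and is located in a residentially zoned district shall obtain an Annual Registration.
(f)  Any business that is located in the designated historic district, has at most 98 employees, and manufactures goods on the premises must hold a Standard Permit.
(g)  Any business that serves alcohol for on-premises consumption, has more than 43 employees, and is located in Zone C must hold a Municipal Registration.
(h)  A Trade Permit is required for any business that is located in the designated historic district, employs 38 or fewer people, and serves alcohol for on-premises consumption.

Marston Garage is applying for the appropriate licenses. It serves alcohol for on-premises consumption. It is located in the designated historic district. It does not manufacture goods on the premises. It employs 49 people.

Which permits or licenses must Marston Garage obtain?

(a) employees 49 ≤ 51; is located in the designated historic district → Large Employer License not required.
(b) is located in the designated historic district (not: is located in Zone C) → Commercial Registration not required.
(c) does not manufacture goods on the premises → Compliance Authorization not required.
(d) employees 49 < 55; is located in the designated historic district → Annual Permit not required.
(e) employees 49 ≤ 100; is located in the designated historic district (not: is located in a residentially zoned district) → Annual Registration not required.
(f) is located in the designated historic district; employees 49 ≤ 98; does not manufacture goods on the premises → Standard Permit not required.
(g) serves alcohol for on-premises consumption; employees 49 > 43; is located in the designated historic district (not: is located in Zone C) → Municipal Registration not required.
(h) is located in the designated historic district; employees 49 > 38; serves alcohol for on-premises consumption → Trade Permit not required.

None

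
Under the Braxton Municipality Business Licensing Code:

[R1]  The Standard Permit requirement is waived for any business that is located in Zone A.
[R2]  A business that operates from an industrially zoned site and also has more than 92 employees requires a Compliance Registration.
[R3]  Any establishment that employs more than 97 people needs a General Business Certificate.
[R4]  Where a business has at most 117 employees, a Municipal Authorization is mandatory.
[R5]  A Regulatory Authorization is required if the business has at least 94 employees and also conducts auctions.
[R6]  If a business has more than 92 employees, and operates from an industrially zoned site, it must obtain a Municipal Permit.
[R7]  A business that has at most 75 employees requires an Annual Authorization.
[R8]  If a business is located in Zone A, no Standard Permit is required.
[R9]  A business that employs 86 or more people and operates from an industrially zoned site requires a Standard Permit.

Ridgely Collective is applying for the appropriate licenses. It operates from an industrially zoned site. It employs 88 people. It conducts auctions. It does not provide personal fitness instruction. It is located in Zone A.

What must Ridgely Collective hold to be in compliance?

[R1] is located in Zone A → exempt from Standard Permit.
[R2] operates from an industrially zoned site; employees 88 ≤ 92 → Compliance Registration not required.
[R3] employees 88 ≤ 97 → General Business Certificate not required.
[R4] employees 88 ≤ 117 → Municipal Authorization required.
[R5] employees 88 < 94; conducts auctions → Regulatory Authorization not required.
[R6] employees 88 ≤ 92; operates from an industrially zoned site → Municipal Permit not required.
[R7] employees 88 > 75 → Annual Authorization not required.
[R8] is located in Zone A → exempt from Standard Permit.
[R9] employees 88 ≥ 86; operates from an industrially zoned site → Standard Permit required.

Municipal Authorization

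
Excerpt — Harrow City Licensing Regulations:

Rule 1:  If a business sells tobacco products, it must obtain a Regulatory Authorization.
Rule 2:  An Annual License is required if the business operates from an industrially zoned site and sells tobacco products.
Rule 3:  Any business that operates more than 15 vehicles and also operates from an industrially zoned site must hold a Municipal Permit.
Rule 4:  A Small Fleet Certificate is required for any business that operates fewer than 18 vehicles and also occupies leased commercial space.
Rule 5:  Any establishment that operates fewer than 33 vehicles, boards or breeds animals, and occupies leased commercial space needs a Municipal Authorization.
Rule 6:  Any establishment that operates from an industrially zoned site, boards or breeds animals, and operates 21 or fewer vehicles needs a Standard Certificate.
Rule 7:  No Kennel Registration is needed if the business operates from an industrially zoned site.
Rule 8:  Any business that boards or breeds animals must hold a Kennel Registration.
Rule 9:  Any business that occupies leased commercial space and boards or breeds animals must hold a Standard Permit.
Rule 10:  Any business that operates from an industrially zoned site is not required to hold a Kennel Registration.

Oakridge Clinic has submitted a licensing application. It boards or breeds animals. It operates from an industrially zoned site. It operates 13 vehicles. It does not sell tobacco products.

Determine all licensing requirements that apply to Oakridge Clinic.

Rule 1: does not sell tobacco products → Regulatory Authorization not required.
Rule 2: operates from an industrially zoned site; does not sell tobacco products → Annual License not required.
Rule 3: vehicles 13 ≤ 15; operates from an industrially zoned site → Municipal Permit not required.
Rule 4: vehicles 13 < 18; operates from an industrially zoned site (not: occupies leased commercial space) → Small Fleet Certificate not required.
Rule 5: vehicles 13 < 33; boards or breeds animals; operates from an industrially zoned site (not: occupies leased commercial space) → Municipal Authorization not required.
Rule 6: operates from an industrially zoned site; boards or breeds animals; vehicles 13 ≤ 21 → Standard Certificate required.
Rule 7: operates from an industrially zoned site → exempt from Kennel Registration.
Rule 8: boards or breeds animals → Kennel Registration required.
Rule 9: operates from an industrially zoned site (not: occupies leased commercial space); boards or breeds animals → Standard Permit not required.
Rule 10: operates from an industrially zoned site → exempt from Kennel Registration.

Standard Certificate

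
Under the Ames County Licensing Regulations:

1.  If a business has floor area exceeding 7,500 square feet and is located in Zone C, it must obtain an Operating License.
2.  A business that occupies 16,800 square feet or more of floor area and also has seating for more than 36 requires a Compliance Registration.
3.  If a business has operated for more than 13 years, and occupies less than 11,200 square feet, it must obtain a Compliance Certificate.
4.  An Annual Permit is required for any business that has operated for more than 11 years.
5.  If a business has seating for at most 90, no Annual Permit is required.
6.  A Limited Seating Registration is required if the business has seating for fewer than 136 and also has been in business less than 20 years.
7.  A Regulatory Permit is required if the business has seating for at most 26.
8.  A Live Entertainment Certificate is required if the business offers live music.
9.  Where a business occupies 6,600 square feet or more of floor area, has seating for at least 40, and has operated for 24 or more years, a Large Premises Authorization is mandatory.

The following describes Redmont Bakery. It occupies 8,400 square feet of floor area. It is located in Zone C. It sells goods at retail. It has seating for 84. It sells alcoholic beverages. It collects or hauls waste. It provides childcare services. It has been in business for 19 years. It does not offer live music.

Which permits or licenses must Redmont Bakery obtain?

Compliance Certificate, Limited Seating Registration, Operating License

1. floor area 8,400 square feet > 7,500 square feet; is located in Zone C → Operating License required.
2. floor area 8,400 square feet < 16,800 square feet; seating 84 > 36 → Compliance Registration not required.
3. years in business 19 > 13; floor area 8,400 square feet < 11,200 square feet → Compliance Certificate required.
4. years in business 19 > 11 → Annual Permit required.
5. seating 84 ≤ 90 → exempt from Annual Permit.
6. seating 84 < 136; years in business 19 < 20 → Limited Seating Registration required.
7. seating 84 > 26 → Regulatory Permit not required.
8. does not offer live music → Live Entertainment Certificate not required.
9. floor area 8,400 square feet ≥ 6,600 square feet; seating 84 ≥ 40; years in business 19 < 24 → Large Premises Authorization not required.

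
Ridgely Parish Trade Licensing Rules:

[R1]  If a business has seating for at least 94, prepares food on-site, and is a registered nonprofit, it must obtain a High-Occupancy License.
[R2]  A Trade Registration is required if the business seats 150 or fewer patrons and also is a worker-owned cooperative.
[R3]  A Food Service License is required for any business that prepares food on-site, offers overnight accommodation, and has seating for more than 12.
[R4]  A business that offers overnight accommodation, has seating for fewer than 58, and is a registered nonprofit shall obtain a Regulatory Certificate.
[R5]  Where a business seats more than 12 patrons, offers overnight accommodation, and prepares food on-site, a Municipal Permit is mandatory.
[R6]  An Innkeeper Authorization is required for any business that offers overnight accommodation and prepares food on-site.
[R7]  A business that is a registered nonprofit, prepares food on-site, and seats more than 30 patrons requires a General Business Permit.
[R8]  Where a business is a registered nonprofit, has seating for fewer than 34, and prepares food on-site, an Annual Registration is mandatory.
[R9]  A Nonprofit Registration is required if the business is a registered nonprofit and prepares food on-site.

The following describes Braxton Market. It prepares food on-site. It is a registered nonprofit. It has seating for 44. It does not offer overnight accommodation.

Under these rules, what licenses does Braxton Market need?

General Business Permit, Nonprofit Registration

[R1] seating 44 < 94; prepares food on-site; is a registered nonprofit → High-Occupancy License not required.
[R2] seating 44 ≤ 150; is a registered nonprofit (not: is a worker-owned cooperative) → Trade Registration not required.
[R3] prepares food on-site; does not offer overnight accommodation; seating 44 > 12 → Food Service License not required.
[R4] does not offer overnight accommodation; seating 44 < 58; is a registered nonprofit → Regulatory Certificate not required.
[R5] seating 44 > 12; does not offer overnight accommodation; prepares food on-site → Municipal Permit not required.
[R6] does not offer overnight accommodation; prepares food on-site → Innkeeper Authorization not required.
[R7] is a registered nonprofit; prepares food on-site; seating 44 > 30 → General Business Permit required.
[R8] is a registered nonprofit; seating 44 ≥ 34; prepares food on-site → Annual Registration not required.
[R9] is a registered nonprofit; prepares food on-site → Nonprofit Registration required.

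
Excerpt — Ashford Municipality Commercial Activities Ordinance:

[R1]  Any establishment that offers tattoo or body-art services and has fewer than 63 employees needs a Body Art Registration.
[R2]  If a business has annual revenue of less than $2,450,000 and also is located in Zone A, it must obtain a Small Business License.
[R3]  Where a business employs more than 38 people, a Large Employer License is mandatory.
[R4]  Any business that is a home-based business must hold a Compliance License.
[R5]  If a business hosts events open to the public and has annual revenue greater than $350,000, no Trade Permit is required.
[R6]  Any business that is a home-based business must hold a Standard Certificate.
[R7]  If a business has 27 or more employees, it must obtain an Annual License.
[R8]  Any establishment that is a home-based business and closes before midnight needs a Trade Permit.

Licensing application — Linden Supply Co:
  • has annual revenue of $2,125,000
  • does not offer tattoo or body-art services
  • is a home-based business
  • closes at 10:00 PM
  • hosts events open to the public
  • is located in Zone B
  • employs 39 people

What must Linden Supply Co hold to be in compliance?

Annual License, Compliance License, Large Employer License, Standard Certificate

[R1] does not offer tattoo or body-art services; employees 39 < 63 → Body Art Registration not required.
[R2] revenue $2,125,000 < $2,450,000; is located in Zone B (not: is located in Zone A) → Small Business License not required.
[R3] employees 39 > 38 → Large Employer License required.
[R4] is a home-based business → Compliance License required.
[R5] hosts events open to the public; revenue $2,125,000 > $350,000 → exempt from Trade Permit.
[R6] is a home-based business → Standard Certificate required.
[R7] employees 39 ≥ 27 → Annual License required.
[R8] is a home-based business; closes 10:00 PM, at/before midnight → Trade Permit required.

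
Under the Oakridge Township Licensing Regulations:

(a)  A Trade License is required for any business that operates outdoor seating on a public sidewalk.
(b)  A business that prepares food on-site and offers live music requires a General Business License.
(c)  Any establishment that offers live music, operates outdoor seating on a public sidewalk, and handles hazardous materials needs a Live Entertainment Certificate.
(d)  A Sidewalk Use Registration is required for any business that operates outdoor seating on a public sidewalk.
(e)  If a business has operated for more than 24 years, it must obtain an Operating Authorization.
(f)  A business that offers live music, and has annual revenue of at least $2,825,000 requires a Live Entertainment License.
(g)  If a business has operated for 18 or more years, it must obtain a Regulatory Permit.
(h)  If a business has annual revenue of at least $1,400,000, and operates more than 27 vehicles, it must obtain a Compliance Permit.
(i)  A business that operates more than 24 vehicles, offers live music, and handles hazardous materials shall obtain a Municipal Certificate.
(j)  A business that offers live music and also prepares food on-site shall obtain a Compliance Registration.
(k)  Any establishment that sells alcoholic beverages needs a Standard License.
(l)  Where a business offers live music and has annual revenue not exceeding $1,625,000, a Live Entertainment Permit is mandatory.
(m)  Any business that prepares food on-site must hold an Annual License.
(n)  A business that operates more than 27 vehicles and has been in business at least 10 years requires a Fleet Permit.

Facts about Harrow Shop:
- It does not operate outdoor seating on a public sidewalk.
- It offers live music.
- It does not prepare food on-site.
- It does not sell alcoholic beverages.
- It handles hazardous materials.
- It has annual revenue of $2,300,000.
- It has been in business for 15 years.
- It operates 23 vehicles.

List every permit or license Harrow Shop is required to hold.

None

(a) does not operate outdoor seating on a public sidewalk → Trade License not required.
(b) does not prepare food on-site; offers live music → General Business License not required.
(c) offers live music; does not operate outdoor seating on a public sidewalk; handles hazardous materials → Live Entertainment Certificate not required.
(d) does not operate outdoor seating on a public sidewalk → Sidewalk Use Registration not required.
(e) years in business 15 ≤ 24 → Operating Authorization not required.
(f) offers live music; revenue $2,300,000 < $2,825,000 → Live Entertainment License not required.
(g) years in business 15 < 18 → Regulatory Permit not required.
(h) revenue $2,300,000 ≥ $1,400,000; vehicles 23 ≤ 27 → Compliance Permit not required.
(i) vehicles 23 ≤ 24; offers live music; handles hazardous materials → Municipal Certificate not required.
(j) offers live music; does not prepare food on-site → Compliance Registration not required.
(k) does not sell alcoholic beverages → Standard License not required.
(l) offers live music; revenue $2,300,000 > $1,625,000 → Live Entertainment Permit not required.
(m) does not prepare food on-site → Annual License not required.
(n) vehicles 23 ≤ 27; years in business 15 ≥ 10 → Fleet Permit not required.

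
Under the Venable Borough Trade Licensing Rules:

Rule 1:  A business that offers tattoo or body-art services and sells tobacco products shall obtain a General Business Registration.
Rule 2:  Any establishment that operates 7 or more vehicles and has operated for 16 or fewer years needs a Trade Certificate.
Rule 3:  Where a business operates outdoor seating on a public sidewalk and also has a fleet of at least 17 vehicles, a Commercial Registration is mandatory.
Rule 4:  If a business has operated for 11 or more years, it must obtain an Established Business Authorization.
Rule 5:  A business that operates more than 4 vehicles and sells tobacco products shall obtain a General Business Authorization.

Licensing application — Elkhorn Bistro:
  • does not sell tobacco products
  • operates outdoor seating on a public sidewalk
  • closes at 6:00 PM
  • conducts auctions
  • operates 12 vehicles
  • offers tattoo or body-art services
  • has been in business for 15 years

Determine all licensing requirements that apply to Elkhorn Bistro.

Rule 1: offers tattoo or body-art services; does not sell tobacco products → General Business Registration not required.
Rule 2: vehicles 12 ≥ 7; years in business 15 ≤ 16 → Trade Certificate required.
Rule 3: operates outdoor seating on a public sidewalk; vehicles 12 < 17 → Commercial Registration not required.
Rule 4: years in business 15 ≥ 11 → Established Business Authorization required.
Rule 5: vehicles 12 > 4; does not sell tobacco products → General Business Authorization not required.

Established Business Authorization, Trade Certificate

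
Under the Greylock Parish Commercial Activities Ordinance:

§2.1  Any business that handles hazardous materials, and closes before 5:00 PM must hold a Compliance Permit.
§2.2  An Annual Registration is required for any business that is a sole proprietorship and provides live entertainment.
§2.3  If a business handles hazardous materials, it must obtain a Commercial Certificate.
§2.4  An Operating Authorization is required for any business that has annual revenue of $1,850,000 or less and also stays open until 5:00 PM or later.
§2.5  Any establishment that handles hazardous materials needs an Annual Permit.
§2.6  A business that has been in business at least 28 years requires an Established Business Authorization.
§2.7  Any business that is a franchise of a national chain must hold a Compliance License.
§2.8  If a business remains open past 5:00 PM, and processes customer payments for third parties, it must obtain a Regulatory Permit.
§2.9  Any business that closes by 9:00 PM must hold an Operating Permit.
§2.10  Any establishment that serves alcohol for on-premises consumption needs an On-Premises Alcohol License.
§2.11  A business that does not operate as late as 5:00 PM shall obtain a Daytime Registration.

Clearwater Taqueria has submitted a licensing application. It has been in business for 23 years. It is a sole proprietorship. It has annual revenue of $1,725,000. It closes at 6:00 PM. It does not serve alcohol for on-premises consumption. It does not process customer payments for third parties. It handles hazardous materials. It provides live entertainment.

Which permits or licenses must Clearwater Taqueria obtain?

Annual Permit, Annual Registration, Commercial Certificate, Operating Authorization, Operating Permit

§2.1 handles hazardous materials; closes 6:00 PM, after 5:00 PM → Compliance Permit not required.
§2.2 is a sole proprietorship; provides live entertainment → Annual Registration required.
§2.3 handles hazardous materials → Commercial Certificate required.
§2.4 revenue $1,725,000 ≤ $1,850,000; closes 6:00 PM, after 5:00 PM → Operating Authorization required.
§2.5 handles hazardous materials → Annual Permit required.
§2.6 years in business 23 < 28 → Established Business Authorization not required.
§2.7 is a sole proprietorship (not: is a franchise of a national chain) → Compliance License not required.
§2.8 closes 6:00 PM, after 5:00 PM; does not process customer payments for third parties → Regulatory Permit not required.
§2.9 closes 6:00 PM, at/before 9:00 PM → Operating Permit required.
§2.10 does not serve alcohol for on-premises consumption → On-Premises Alcohol License not required.
§2.11 closes 6:00 PM, after 5:00 PM → Daytime Registration not required.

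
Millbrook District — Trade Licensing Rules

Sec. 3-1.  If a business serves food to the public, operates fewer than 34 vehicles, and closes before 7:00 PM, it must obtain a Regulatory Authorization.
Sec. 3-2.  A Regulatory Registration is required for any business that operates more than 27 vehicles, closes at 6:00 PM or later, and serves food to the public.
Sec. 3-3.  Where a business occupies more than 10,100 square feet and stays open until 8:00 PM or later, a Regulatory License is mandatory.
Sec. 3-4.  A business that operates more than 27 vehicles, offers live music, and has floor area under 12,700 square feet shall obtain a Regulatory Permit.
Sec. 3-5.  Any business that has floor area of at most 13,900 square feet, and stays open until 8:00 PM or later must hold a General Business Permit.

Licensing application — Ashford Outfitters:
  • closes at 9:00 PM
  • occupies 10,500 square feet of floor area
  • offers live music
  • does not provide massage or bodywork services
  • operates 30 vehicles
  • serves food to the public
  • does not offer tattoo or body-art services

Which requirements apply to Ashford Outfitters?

General Business Permit, Regulatory License, Regulatory Permit, Regulatory Registration

Sec. 3-1. serves food to the public; vehicles 30 < 34; closes 9:00 PM, after 7:00 PM → Regulatory Authorization not required.
Sec. 3-2. vehicles 30 > 27; closes 9:00 PM, after 6:00 PM; serves food to the public → Regulatory Registration required.
Sec. 3-3. floor area 10,500 square feet > 10,100 square feet; closes 9:00 PM, after 8:00 PM → Regulatory License required.
Sec. 3-4. vehicles 30 > 27; offers live music; floor area 10,500 square feet < 12,700 square feet → Regulatory Permit required.
Sec. 3-5. floor area 10,500 square feet ≤ 13,900 square feet; closes 9:00 PM, after 8:00 PM → General Business Permit required.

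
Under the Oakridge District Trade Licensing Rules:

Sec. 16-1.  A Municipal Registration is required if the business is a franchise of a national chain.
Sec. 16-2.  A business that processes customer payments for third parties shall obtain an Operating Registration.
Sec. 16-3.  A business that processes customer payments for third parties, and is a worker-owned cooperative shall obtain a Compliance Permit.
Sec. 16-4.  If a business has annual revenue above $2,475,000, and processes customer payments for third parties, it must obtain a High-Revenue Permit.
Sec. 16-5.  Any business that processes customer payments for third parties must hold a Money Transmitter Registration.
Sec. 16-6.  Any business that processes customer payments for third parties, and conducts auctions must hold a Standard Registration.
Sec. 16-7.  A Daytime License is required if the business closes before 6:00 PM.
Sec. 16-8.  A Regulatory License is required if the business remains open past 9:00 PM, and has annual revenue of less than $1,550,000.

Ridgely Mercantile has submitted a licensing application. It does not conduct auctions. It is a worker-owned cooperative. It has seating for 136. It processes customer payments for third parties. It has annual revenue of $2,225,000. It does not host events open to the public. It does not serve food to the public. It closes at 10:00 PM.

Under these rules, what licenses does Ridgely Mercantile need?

Compliance Permit, Money Transmitter Registration, Operating Registration

Sec. 16-1. is a worker-owned cooperative (not: is a franchise of a national chain) → Municipal Registration not required.
Sec. 16-2. processes customer payments for third parties → Operating Registration required.
Sec. 16-3. processes customer payments for third parties; is a worker-owned cooperative → Compliance Permit required.
Sec. 16-4. revenue $2,225,000 ≤ $2,475,000; processes customer payments for third parties → High-Revenue Permit not required.
Sec. 16-5. processes customer payments for third parties → Money Transmitter Registration required.
Sec. 16-6. processes customer payments for third parties; does not conduct auctions → Standard Registration not required.
Sec. 16-7. closes 10:00 PM, after 6:00 PM → Daytime License not required.
Sec. 16-8. closes 10:00 PM, after 9:00 PM; revenue $2,225,000 ≥ $1,550,000 → Regulatory License not required.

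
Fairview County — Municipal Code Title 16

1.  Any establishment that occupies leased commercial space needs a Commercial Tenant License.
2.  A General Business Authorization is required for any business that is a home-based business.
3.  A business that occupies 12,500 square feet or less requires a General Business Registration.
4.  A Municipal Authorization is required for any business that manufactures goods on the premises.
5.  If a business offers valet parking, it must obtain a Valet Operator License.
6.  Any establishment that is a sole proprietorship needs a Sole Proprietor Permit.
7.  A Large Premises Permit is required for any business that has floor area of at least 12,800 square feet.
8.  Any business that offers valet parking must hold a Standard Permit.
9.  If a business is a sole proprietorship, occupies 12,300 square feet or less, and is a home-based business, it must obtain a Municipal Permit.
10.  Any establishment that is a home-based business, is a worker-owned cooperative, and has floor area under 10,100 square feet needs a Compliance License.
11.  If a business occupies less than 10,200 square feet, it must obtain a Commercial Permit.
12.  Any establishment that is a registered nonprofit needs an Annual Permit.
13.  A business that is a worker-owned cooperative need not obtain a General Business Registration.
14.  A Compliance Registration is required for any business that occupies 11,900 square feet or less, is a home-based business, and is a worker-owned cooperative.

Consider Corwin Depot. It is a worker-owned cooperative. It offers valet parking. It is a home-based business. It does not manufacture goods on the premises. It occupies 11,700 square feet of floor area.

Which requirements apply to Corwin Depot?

Compliance Registration, General Business Authorization, Standard Permit, Valet Operator License

1. is a home-based business (not: occupies leased commercial space) → Commercial Tenant License not required.
2. is a home-based business → General Business Authorization required.
3. floor area 11,700 square feet ≤ 12,500 square feet → General Business Registration required.
4. does not manufacture goods on the premises → Municipal Authorization not required.
5. offers valet parking → Valet Operator License required.
6. is a worker-owned cooperative (not: is a sole proprietorship) → Sole Proprietor Permit not required.
7. floor area 11,700 square feet < 12,800 square feet → Large Premises Permit not required.
8. offers valet parking → Standard Permit required.
9. is a worker-owned cooperative (not: is a sole proprietorship); floor area 11,700 square feet ≤ 12,300 square feet; is a home-based business → Municipal Permit not required.
10. is a home-based business; is a worker-owned cooperative; floor area 11,700 square feet ≥ 10,100 square feet → Compliance License not required.
11. floor area 11,700 square feet ≥ 10,200 square feet → Commercial Permit not required.
12. is a worker-owned cooperative (not: is a registered nonprofit) → Annual Permit not required.
13. is a worker-owned cooperative → exempt from General Business Registration.
14. floor area 11,700 square feet ≤ 11,900 square feet; is a home-based business; is a worker-owned cooperative → Compliance Registration required.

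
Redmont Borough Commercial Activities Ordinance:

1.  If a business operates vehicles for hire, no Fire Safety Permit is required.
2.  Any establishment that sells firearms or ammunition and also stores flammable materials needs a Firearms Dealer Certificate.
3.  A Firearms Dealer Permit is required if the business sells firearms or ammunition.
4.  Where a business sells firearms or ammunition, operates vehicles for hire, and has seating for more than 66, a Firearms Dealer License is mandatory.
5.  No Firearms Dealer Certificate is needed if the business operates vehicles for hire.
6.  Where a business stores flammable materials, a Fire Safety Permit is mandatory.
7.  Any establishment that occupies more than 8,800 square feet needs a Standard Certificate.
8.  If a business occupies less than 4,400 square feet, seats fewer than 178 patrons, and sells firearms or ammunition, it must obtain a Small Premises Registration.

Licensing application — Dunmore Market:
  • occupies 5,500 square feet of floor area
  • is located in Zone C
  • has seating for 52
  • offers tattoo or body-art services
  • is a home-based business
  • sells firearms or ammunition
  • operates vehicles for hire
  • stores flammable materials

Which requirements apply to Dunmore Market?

Firearms Dealer Permit

1. operates vehicles for hire → exempt from Fire Safety Permit.
2. sells firearms or ammunition; stores flammable materials → Firearms Dealer Certificate required.
3. sells firearms or ammunition → Firearms Dealer Permit required.
4. sells firearms or ammunition; operates vehicles for hire; seating 52 ≤ 66 → Firearms Dealer License not required.
5. operates vehicles for hire → exempt from Firearms Dealer Certificate.
6. stores flammable materials → Fire Safety Permit required.
7. floor area 5,500 square feet ≤ 8,800 square feet → Standard Certificate not required.
8. floor area 5,500 square feet ≥ 4,400 square feet; seating 52 < 178; sells firearms or ammunition → Small Premises Registration not required.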